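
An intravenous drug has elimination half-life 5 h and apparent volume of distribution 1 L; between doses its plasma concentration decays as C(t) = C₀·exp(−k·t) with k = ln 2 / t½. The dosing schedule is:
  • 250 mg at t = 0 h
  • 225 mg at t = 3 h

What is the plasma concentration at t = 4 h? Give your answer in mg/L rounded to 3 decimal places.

339.461 mg/L

k = ln 2 / 5 = 0.13863 per h
Dose 1 (250 mg at t=0 h): 250·exp(−0.13863·4) = 143.587 mg/L
Dose 2 (225 mg at t=3 h): 225·exp(−0.13863·1) = 195.874 mg/L
C(4) = 143.587 + 195.874 = 339.461 mg/L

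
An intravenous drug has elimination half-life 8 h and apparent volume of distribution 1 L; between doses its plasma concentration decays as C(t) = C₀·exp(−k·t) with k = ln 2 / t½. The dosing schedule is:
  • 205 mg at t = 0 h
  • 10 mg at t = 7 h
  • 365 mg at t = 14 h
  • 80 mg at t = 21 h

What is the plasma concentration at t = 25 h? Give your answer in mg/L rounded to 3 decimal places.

222.896 mg/L

k = ln 2 / 8 = 0.08664 per h
Dose 1 (205 mg at t=0 h): 205·exp(−0.08664·25) = 23.498 mg/L
Dose 2 (10 mg at t=7 h): 10·exp(−0.08664·18) = 2.102 mg/L
Dose 3 (365 mg at t=14 h): 365·exp(−0.08664·11) = 140.727 mg/L
Dose 4 (80 mg at t=21 h): 80·exp(−0.08664·4) = 56.569 mg/L
C(25) = 23.498 + 2.102 + 140.727 + 56.569 = 222.896 mg/L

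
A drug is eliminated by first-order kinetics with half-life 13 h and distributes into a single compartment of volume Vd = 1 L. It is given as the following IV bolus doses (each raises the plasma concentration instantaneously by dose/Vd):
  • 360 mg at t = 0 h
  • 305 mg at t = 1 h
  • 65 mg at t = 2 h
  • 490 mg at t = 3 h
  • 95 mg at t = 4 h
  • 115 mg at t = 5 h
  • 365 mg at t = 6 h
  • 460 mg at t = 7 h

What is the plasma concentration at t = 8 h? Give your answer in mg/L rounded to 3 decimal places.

k = ln 2 / 13 = 0.05332 per h
Dose 1 (360 mg at t=0 h): 360·exp(−0.05332·8) = 234.992 mg/L
Dose 2 (305 mg at t=1 h): 305·exp(−0.05332·7) = 209.994 mg/L
Dose 3 (65 mg at t=2 h): 65·exp(−0.05332·6) = 47.204 mg/L
Dose 4 (490 mg at t=3 h): 490·exp(−0.05332·5) = 375.332 mg/L
Dose 5 (95 mg at t=4 h): 95·exp(−0.05332·4) = 76.754 mg/L
Dose 6 (115 mg at t=5 h): 115·exp(−0.05332·3) = 98.001 mg/L
Dose 7 (365 mg at t=6 h): 365·exp(−0.05332·2) = 328.081 mg/L
Dose 8 (460 mg at t=7 h): 460·exp(−0.05332·1) = 436.116 mg/L
C(8) = 234.992 + 209.994 + 47.204 + 375.332 + 76.754 + 98.001 + 328.081 + 436.116 = 1806.472 mg/L

1806.472 mg/L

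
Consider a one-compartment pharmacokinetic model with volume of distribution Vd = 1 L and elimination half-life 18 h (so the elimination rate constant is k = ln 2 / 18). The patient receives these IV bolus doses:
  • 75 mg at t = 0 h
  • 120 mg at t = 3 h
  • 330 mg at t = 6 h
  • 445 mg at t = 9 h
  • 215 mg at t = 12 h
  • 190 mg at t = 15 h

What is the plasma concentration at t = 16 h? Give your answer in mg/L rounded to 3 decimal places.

k = ln 2 / 18 = 0.03851 per h
Dose 1 (75 mg at t=0 h): 75·exp(−0.03851·16) = 40.502 mg/L
Dose 2 (120 mg at t=3 h): 120·exp(−0.03851·13) = 72.740 mg/L
Dose 3 (330 mg at t=6 h): 330·exp(−0.03851·10) = 224.530 mg/L
Dose 4 (445 mg at t=9 h): 445·exp(−0.03851·7) = 339.854 mg/L
Dose 5 (215 mg at t=12 h): 215·exp(−0.03851·4) = 184.307 mg/L
Dose 6 (190 mg at t=15 h): 190·exp(−0.03851·1) = 182.823 mg/L
C(16) = 40.502 + 72.740 + 224.530 + 339.854 + 184.307 + 182.823 = 1044.756 mg/L

1044.756 mg/L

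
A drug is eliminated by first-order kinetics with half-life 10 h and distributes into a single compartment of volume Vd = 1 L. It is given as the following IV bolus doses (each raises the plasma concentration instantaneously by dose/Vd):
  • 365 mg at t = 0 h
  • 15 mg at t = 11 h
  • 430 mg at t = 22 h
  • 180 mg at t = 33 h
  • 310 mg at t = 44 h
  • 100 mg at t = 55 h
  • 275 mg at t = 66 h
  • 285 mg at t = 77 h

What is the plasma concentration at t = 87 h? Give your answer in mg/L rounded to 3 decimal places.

k = ln 2 / 10 = 0.06931 per h
Dose 1 (365 mg at t=0 h): 365·exp(−0.06931·87) = 0.878 mg/L
Dose 2 (15 mg at t=11 h): 15·exp(−0.06931·76) = 0.077 mg/L
Dose 3 (430 mg at t=22 h): 430·exp(−0.06931·65) = 4.751 mg/L
Dose 4 (180 mg at t=33 h): 180·exp(−0.06931·54) = 4.263 mg/L
Dose 5 (310 mg at t=44 h): 310·exp(−0.06931·43) = 15.737 mg/L
Dose 6 (100 mg at t=55 h): 100·exp(−0.06931·32) = 10.882 mg/L
Dose 7 (275 mg at t=66 h): 275·exp(−0.06931·21) = 64.146 mg/L
Dose 8 (285 mg at t=77 h): 285·exp(−0.06931·10) = 142.500 mg/L
C(87) = 0.878 + 0.077 + 4.751 + 4.263 + 15.737 + 10.882 + 64.146 + 142.500 = 243.234 mg/L

243.234 mg/L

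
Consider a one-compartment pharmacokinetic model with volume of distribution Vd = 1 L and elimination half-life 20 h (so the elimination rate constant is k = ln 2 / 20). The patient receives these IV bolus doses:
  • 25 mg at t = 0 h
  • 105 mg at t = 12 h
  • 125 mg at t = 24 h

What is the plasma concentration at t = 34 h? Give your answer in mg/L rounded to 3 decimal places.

145.067 mg/L

k = ln 2 / 20 = 0.03466 per h
Dose 1 (25 mg at t=0 h): 25·exp(−0.03466·34) = 7.695 mg/L
Dose 2 (105 mg at t=12 h): 105·exp(−0.03466·22) = 48.984 mg/L
Dose 3 (125 mg at t=24 h): 125·exp(−0.03466·10) = 88.388 mg/L
C(34) = 7.695 + 48.984 + 88.388 = 145.067 mg/L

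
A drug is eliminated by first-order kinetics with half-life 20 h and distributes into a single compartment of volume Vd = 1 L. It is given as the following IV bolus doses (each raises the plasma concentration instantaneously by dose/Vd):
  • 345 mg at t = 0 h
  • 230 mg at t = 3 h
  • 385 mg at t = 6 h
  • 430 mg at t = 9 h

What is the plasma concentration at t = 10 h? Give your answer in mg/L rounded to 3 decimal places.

1174.921 mg/L

k = ln 2 / 20 = 0.03466 per h
Dose 1 (345 mg at t=0 h): 345·exp(−0.03466·10) = 243.952 mg/L
Dose 2 (230 mg at t=3 h): 230·exp(−0.03466·7) = 180.454 mg/L
Dose 3 (385 mg at t=6 h): 385·exp(−0.03466·4) = 335.162 mg/L
Dose 4 (430 mg at t=9 h): 430·exp(−0.03466·1) = 415.353 mg/L
C(10) = 243.952 + 180.454 + 335.162 + 415.353 = 1174.921 mg/L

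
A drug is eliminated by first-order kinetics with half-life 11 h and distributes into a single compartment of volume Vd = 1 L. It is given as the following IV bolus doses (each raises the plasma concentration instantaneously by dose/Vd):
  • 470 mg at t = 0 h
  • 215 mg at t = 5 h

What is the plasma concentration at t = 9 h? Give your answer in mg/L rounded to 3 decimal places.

k = ln 2 / 11 = 0.06301 per h
Dose 1 (470 mg at t=0 h): 470·exp(−0.06301·9) = 266.563 mg/L
Dose 2 (215 mg at t=5 h): 215·exp(−0.06301·4) = 167.099 mg/L
C(9) = 266.563 + 167.099 = 433.662 mg/L

433.662 mg/L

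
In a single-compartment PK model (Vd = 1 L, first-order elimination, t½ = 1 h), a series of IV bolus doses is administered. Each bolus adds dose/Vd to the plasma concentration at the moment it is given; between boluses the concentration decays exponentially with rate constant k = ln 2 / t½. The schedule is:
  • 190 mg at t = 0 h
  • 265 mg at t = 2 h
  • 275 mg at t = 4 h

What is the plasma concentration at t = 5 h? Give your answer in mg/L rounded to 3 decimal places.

176.562 mg/L

k = ln 2 / 1 = 0.69315 per h
Dose 1 (190 mg at t=0 h): 190·exp(−0.69315·5) = 5.938 mg/L
Dose 2 (265 mg at t=2 h): 265·exp(−0.69315·3) = 33.125 mg/L
Dose 3 (275 mg at t=4 h): 275·exp(−0.69315·1) = 137.500 mg/L
C(5) = 5.938 + 33.125 + 137.500 = 176.562 mg/L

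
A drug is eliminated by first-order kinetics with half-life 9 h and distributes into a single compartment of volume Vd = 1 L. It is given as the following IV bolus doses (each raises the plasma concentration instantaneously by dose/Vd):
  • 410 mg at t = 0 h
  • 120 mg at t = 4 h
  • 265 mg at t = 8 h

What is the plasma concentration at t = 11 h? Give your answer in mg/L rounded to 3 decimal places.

456.057 mg/L

k = ln 2 / 9 = 0.07702 per h
Dose 1 (410 mg at t=0 h): 410·exp(−0.07702·11) = 175.735 mg/L
Dose 2 (120 mg at t=4 h): 120·exp(−0.07702·7) = 69.992 mg/L
Dose 3 (265 mg at t=8 h): 265·exp(−0.07702·3) = 210.331 mg/L
C(11) = 175.735 + 69.992 + 210.331 = 456.057 mg/L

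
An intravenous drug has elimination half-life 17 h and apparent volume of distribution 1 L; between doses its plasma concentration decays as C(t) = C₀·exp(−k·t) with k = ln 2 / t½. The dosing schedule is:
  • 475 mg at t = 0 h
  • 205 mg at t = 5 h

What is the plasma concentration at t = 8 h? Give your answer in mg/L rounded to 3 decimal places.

k = ln 2 / 17 = 0.04077 per h
Dose 1 (475 mg at t=0 h): 475·exp(−0.04077·8) = 342.793 mg/L
Dose 2 (205 mg at t=5 h): 205·exp(−0.04077·3) = 181.397 mg/L
C(8) = 342.793 + 181.397 = 524.191 mg/L

524.191 mg/L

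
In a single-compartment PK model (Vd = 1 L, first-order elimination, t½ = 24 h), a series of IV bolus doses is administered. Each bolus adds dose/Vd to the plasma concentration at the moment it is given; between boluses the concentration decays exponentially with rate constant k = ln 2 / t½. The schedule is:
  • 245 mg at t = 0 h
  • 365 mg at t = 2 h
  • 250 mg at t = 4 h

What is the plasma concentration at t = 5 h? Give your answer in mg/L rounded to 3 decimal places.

789.646 mg/L

k = ln 2 / 24 = 0.02888 per h
Dose 1 (245 mg at t=0 h): 245·exp(−0.02888·5) = 212.056 mg/L
Dose 2 (365 mg at t=2 h): 365·exp(−0.02888·3) = 334.706 mg/L
Dose 3 (250 mg at t=4 h): 250·exp(−0.02888·1) = 242.883 mg/L
C(5) = 212.056 + 334.706 + 242.883 = 789.646 mg/L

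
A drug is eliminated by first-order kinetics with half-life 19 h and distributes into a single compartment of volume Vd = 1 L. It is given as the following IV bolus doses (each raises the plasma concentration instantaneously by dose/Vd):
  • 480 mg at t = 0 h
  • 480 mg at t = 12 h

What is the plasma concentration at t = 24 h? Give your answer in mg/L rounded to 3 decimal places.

509.808 mg/L

k = ln 2 / 19 = 0.03648 per h
Dose 1 (480 mg at t=0 h): 480·exp(−0.03648·24) = 199.983 mg/L
Dose 2 (480 mg at t=12 h): 480·exp(−0.03648·12) = 309.825 mg/L
C(24) = 199.983 + 309.825 = 509.808 mg/L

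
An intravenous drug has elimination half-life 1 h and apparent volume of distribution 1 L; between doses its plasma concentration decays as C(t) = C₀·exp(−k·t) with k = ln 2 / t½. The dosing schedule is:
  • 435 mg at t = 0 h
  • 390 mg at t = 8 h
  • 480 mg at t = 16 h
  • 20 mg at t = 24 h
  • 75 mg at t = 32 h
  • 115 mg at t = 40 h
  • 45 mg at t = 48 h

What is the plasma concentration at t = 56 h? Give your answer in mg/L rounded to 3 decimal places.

k = ln 2 / 1 = 0.69315 per h
Dose 1 (435 mg at t=0 h): 435·exp(−0.69315·56) = 0.000 mg/L
Dose 2 (390 mg at t=8 h): 390·exp(−0.69315·48) = 0.000 mg/L
Dose 3 (480 mg at t=16 h): 480·exp(−0.69315·40) = 0.000 mg/L
Dose 4 (20 mg at t=24 h): 20·exp(−0.69315·32) = 0.000 mg/L
Dose 5 (75 mg at t=32 h): 75·exp(−0.69315·24) = 0.000 mg/L
Dose 6 (115 mg at t=40 h): 115·exp(−0.69315·16) = 0.002 mg/L
Dose 7 (45 mg at t=48 h): 45·exp(−0.69315·8) = 0.176 mg/L
C(56) = 0.000 + 0.000 + 0.000 + 0.000 + 0.000 + 0.002 + 0.176 = 0.178 mg/L

0.178 mg/L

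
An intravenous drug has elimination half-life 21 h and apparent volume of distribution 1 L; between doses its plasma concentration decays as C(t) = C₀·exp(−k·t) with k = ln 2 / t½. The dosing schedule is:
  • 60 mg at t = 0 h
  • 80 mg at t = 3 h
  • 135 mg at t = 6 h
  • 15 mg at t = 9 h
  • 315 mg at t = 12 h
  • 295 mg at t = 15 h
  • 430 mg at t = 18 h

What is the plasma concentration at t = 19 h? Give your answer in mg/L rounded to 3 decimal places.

1102.474 mg/L

k = ln 2 / 21 = 0.03301 per h
Dose 1 (60 mg at t=0 h): 60·exp(−0.03301·19) = 32.047 mg/L
Dose 2 (80 mg at t=3 h): 80·exp(−0.03301·16) = 47.177 mg/L
Dose 3 (135 mg at t=6 h): 135·exp(−0.03301·13) = 87.899 mg/L
Dose 4 (15 mg at t=9 h): 15·exp(−0.03301·10) = 10.783 mg/L
Dose 5 (315 mg at t=12 h): 315·exp(−0.03301·7) = 250.016 mg/L
Dose 6 (295 mg at t=15 h): 295·exp(−0.03301·4) = 258.513 mg/L
Dose 7 (430 mg at t=18 h): 430·exp(−0.03301·1) = 416.039 mg/L
C(19) = 32.047 + 47.177 + 87.899 + 10.783 + 250.016 + 258.513 + 416.039 = 1102.474 mg/L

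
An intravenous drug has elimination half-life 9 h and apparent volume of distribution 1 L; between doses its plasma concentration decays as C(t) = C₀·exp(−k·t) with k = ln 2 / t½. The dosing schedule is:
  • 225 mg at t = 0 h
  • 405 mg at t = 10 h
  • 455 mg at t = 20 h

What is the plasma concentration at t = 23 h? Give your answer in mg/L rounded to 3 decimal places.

548.217 mg/L

k = ln 2 / 9 = 0.07702 per h
Dose 1 (225 mg at t=0 h): 225·exp(−0.07702·23) = 38.272 mg/L
Dose 2 (405 mg at t=10 h): 405·exp(−0.07702·13) = 148.811 mg/L
Dose 3 (455 mg at t=20 h): 455·exp(−0.07702·3) = 361.134 mg/L
C(23) = 38.272 + 148.811 + 361.134 = 548.217 mg/L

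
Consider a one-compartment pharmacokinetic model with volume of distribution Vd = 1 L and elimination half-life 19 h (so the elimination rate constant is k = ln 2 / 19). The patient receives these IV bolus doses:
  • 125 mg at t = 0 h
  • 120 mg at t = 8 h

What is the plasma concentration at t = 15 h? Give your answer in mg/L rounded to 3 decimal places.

k = ln 2 / 19 = 0.03648 per h
Dose 1 (125 mg at t=0 h): 125·exp(−0.03648·15) = 72.319 mg/L
Dose 2 (120 mg at t=8 h): 120·exp(−0.03648·7) = 92.956 mg/L
C(15) = 72.319 + 92.956 = 165.275 mg/L

165.275 mg/L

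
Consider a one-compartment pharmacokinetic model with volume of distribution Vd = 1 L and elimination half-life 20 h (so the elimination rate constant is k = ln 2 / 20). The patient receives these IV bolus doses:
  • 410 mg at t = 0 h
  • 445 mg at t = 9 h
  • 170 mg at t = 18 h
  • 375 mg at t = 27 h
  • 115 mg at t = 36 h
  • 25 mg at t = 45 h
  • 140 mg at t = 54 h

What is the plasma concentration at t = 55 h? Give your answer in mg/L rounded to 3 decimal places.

k = ln 2 / 20 = 0.03466 per h
Dose 1 (410 mg at t=0 h): 410·exp(−0.03466·55) = 60.947 mg/L
Dose 2 (445 mg at t=9 h): 445·exp(−0.03466·46) = 90.363 mg/L
Dose 3 (170 mg at t=18 h): 170·exp(−0.03466·37) = 47.157 mg/L
Dose 4 (375 mg at t=27 h): 375·exp(−0.03466·28) = 142.098 mg/L
Dose 5 (115 mg at t=36 h): 115·exp(−0.03466·19) = 59.528 mg/L
Dose 6 (25 mg at t=45 h): 25·exp(−0.03466·10) = 17.678 mg/L
Dose 7 (140 mg at t=54 h): 140·exp(−0.03466·1) = 135.231 mg/L
C(55) = 60.947 + 90.363 + 47.157 + 142.098 + 59.528 + 17.678 + 135.231 = 553.002 mg/L

553.002 mg/L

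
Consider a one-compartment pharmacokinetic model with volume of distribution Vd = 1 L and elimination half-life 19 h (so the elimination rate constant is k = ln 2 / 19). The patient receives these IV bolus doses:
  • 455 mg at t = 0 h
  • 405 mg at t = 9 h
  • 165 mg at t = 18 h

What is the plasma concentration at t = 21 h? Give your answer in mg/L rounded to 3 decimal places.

k = ln 2 / 19 = 0.03648 per h
Dose 1 (455 mg at t=0 h): 455·exp(−0.03648·21) = 211.492 mg/L
Dose 2 (405 mg at t=9 h): 405·exp(−0.03648·12) = 261.415 mg/L
Dose 3 (165 mg at t=18 h): 165·exp(−0.03648·3) = 147.895 mg/L
C(21) = 211.492 + 261.415 + 147.895 = 620.802 mg/L

620.802 mg/L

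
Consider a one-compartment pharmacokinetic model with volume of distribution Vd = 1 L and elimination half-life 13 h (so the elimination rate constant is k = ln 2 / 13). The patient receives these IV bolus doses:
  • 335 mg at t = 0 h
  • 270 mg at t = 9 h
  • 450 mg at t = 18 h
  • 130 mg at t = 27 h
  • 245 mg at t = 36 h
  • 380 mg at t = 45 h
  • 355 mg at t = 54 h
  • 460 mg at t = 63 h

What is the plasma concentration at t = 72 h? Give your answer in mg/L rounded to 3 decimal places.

k = ln 2 / 13 = 0.05332 per h
Dose 1 (335 mg at t=0 h): 335·exp(−0.05332·72) = 7.208 mg/L
Dose 2 (270 mg at t=9 h): 270·exp(−0.05332·63) = 9.387 mg/L
Dose 3 (450 mg at t=18 h): 450·exp(−0.05332·54) = 25.280 mg/L
Dose 4 (130 mg at t=27 h): 130·exp(−0.05332·45) = 11.801 mg/L
Dose 5 (245 mg at t=36 h): 245·exp(−0.05332·36) = 35.937 mg/L
Dose 6 (380 mg at t=45 h): 380·exp(−0.05332·27) = 90.067 mg/L
Dose 7 (355 mg at t=54 h): 355·exp(−0.05332·18) = 135.962 mg/L
Dose 8 (460 mg at t=63 h): 460·exp(−0.05332·9) = 284.677 mg/L
C(72) = 7.208 + 9.387 + 25.280 + 11.801 + 35.937 + 90.067 + 135.962 + 284.677 = 600.320 mg/L

600.320 mg/L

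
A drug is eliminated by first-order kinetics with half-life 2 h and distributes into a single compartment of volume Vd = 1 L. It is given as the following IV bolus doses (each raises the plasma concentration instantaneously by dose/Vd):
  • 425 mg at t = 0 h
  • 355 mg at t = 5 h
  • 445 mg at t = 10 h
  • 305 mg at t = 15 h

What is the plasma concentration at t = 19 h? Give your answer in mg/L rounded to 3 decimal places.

k = ln 2 / 2 = 0.34657 per h
Dose 1 (425 mg at t=0 h): 425·exp(−0.34657·19) = 0.587 mg/L
Dose 2 (355 mg at t=5 h): 355·exp(−0.34657·14) = 2.773 mg/L
Dose 3 (445 mg at t=10 h): 445·exp(−0.34657·9) = 19.666 mg/L
Dose 4 (305 mg at t=15 h): 305·exp(−0.34657·4) = 76.250 mg/L
C(19) = 0.587 + 2.773 + 19.666 + 76.250 = 99.277 mg/L

99.277 mg/L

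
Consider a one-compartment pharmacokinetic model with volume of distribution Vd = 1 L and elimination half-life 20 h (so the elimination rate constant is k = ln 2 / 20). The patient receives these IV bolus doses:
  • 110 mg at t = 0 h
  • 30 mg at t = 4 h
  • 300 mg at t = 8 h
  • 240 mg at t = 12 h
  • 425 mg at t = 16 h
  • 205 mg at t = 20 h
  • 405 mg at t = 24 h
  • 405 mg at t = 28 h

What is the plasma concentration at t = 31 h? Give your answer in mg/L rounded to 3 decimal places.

1384.243 mg/L

k = ln 2 / 20 = 0.03466 per h
Dose 1 (110 mg at t=0 h): 110·exp(−0.03466·31) = 37.566 mg/L
Dose 2 (30 mg at t=4 h): 30·exp(−0.03466·27) = 11.769 mg/L
Dose 3 (300 mg at t=8 h): 300·exp(−0.03466·23) = 135.188 mg/L
Dose 4 (240 mg at t=12 h): 240·exp(−0.03466·19) = 124.232 mg/L
Dose 5 (425 mg at t=16 h): 425·exp(−0.03466·15) = 252.707 mg/L
Dose 6 (205 mg at t=20 h): 205·exp(−0.03466·11) = 140.019 mg/L
Dose 7 (405 mg at t=24 h): 405·exp(−0.03466·7) = 317.757 mg/L
Dose 8 (405 mg at t=28 h): 405·exp(−0.03466·3) = 365.006 mg/L
C(31) = 37.566 + 11.769 + 135.188 + 124.232 + 252.707 + 140.019 + 317.757 + 365.006 = 1384.243 mg/L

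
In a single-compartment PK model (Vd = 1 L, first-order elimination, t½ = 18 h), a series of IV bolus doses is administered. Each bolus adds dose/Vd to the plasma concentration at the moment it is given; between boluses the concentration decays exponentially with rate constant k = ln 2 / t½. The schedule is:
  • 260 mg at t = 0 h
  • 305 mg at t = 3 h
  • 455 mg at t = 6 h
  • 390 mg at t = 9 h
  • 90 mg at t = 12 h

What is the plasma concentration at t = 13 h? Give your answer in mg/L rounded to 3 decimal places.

1133.540 mg/L

k = ln 2 / 18 = 0.03851 per h
Dose 1 (260 mg at t=0 h): 260·exp(−0.03851·13) = 157.602 mg/L
Dose 2 (305 mg at t=3 h): 305·exp(−0.03851·10) = 207.520 mg/L
Dose 3 (455 mg at t=6 h): 455·exp(−0.03851·7) = 347.491 mg/L
Dose 4 (390 mg at t=9 h): 390·exp(−0.03851·4) = 334.325 mg/L
Dose 5 (90 mg at t=12 h): 90·exp(−0.03851·1) = 86.600 mg/L
C(13) = 157.602 + 207.520 + 347.491 + 334.325 + 86.600 = 1133.540 mg/L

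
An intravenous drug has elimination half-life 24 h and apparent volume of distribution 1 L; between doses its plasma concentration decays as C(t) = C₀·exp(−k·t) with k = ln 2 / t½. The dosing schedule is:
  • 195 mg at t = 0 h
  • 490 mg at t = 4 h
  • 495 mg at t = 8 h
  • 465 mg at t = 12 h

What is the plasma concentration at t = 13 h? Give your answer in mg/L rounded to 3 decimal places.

k = ln 2 / 24 = 0.02888 per h
Dose 1 (195 mg at t=0 h): 195·exp(−0.02888·13) = 133.960 mg/L
Dose 2 (490 mg at t=4 h): 490·exp(−0.02888·9) = 377.842 mg/L
Dose 3 (495 mg at t=8 h): 495·exp(−0.02888·5) = 428.441 mg/L
Dose 4 (465 mg at t=12 h): 465·exp(−0.02888·1) = 451.762 mg/L
C(13) = 133.960 + 377.842 + 428.441 + 451.762 = 1392.005 mg/L

1392.005 mg/L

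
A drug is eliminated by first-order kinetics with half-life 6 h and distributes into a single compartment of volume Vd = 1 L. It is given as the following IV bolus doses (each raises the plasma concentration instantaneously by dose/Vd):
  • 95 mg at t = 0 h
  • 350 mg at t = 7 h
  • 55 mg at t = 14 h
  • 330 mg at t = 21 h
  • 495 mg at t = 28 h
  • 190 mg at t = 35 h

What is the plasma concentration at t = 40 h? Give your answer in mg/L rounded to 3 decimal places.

k = ln 2 / 6 = 0.11552 per h
Dose 1 (95 mg at t=0 h): 95·exp(−0.11552·40) = 0.935 mg/L
Dose 2 (350 mg at t=7 h): 350·exp(−0.11552·33) = 7.734 mg/L
Dose 3 (55 mg at t=14 h): 55·exp(−0.11552·26) = 2.728 mg/L
Dose 4 (330 mg at t=21 h): 330·exp(−0.11552·19) = 36.750 mg/L
Dose 5 (495 mg at t=28 h): 495·exp(−0.11552·12) = 123.750 mg/L
Dose 6 (190 mg at t=35 h): 190·exp(−0.11552·5) = 106.634 mg/L
C(40) = 0.935 + 7.734 + 2.728 + 36.750 + 123.750 + 106.634 = 278.531 mg/L

278.531 mg/L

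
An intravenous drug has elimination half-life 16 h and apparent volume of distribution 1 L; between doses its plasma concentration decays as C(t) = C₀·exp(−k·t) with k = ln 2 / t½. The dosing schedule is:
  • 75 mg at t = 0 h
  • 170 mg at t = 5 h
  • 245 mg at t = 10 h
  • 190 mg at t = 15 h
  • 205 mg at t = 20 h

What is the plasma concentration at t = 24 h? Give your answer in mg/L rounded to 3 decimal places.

k = ln 2 / 16 = 0.04332 per h
Dose 1 (75 mg at t=0 h): 75·exp(−0.04332·24) = 26.517 mg/L
Dose 2 (170 mg at t=5 h): 170·exp(−0.04332·19) = 74.641 mg/L
Dose 3 (245 mg at t=10 h): 245·exp(−0.04332·14) = 133.587 mg/L
Dose 4 (190 mg at t=15 h): 190·exp(−0.04332·9) = 128.654 mg/L
Dose 5 (205 mg at t=20 h): 205·exp(−0.04332·4) = 172.384 mg/L
C(24) = 26.517 + 74.641 + 133.587 + 128.654 + 172.384 = 535.782 mg/L

535.782 mg/L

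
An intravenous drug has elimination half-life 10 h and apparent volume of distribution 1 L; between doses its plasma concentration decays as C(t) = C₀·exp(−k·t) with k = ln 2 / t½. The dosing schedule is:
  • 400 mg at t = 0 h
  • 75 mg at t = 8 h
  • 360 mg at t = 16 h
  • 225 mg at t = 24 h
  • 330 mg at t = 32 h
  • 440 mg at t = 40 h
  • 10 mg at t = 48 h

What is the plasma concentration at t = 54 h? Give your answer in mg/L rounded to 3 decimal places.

311.683 mg/L

k = ln 2 / 10 = 0.06931 per h
Dose 1 (400 mg at t=0 h): 400·exp(−0.06931·54) = 9.473 mg/L
Dose 2 (75 mg at t=8 h): 75·exp(−0.06931·46) = 3.093 mg/L
Dose 3 (360 mg at t=16 h): 360·exp(−0.06931·38) = 25.846 mg/L
Dose 4 (225 mg at t=24 h): 225·exp(−0.06931·30) = 28.125 mg/L
Dose 5 (330 mg at t=32 h): 330·exp(−0.06931·22) = 71.820 mg/L
Dose 6 (440 mg at t=40 h): 440·exp(−0.06931·14) = 166.729 mg/L
Dose 7 (10 mg at t=48 h): 10·exp(−0.06931·6) = 6.598 mg/L
C(54) = 9.473 + 3.093 + 25.846 + 28.125 + 71.820 + 166.729 + 6.598 = 311.683 mg/L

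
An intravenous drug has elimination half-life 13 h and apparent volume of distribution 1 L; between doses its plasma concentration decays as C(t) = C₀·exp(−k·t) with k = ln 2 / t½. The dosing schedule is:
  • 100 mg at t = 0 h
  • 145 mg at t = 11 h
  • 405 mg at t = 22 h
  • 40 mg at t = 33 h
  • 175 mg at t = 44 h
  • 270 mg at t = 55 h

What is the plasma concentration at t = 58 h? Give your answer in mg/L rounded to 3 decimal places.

k = ln 2 / 13 = 0.05332 per h
Dose 1 (100 mg at t=0 h): 100·exp(−0.05332·58) = 4.539 mg/L
Dose 2 (145 mg at t=11 h): 145·exp(−0.05332·47) = 11.831 mg/L
Dose 3 (405 mg at t=22 h): 405·exp(−0.05332·36) = 59.406 mg/L
Dose 4 (40 mg at t=33 h): 40·exp(−0.05332·25) = 10.548 mg/L
Dose 5 (175 mg at t=44 h): 175·exp(−0.05332·14) = 82.957 mg/L
Dose 6 (270 mg at t=55 h): 270·exp(−0.05332·3) = 230.089 mg/L
C(58) = 4.539 + 11.831 + 59.406 + 10.548 + 82.957 + 230.089 = 399.370 mg/L

399.370 mg/L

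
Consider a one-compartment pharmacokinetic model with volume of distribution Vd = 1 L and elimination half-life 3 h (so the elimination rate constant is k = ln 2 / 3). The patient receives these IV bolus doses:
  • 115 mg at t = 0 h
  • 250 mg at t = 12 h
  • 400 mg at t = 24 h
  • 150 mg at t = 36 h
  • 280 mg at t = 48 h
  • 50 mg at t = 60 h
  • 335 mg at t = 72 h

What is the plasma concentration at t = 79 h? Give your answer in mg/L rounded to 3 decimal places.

67.318 mg/L

k = ln 2 / 3 = 0.23105 per h
Dose 1 (115 mg at t=0 h): 115·exp(−0.23105·79) = 0.000 mg/L
Dose 2 (250 mg at t=12 h): 250·exp(−0.23105·67) = 0.000 mg/L
Dose 3 (400 mg at t=24 h): 400·exp(−0.23105·55) = 0.001 mg/L
Dose 4 (150 mg at t=36 h): 150·exp(−0.23105·43) = 0.007 mg/L
Dose 5 (280 mg at t=48 h): 280·exp(−0.23105·31) = 0.217 mg/L
Dose 6 (50 mg at t=60 h): 50·exp(−0.23105·19) = 0.620 mg/L
Dose 7 (335 mg at t=72 h): 335·exp(−0.23105·7) = 66.472 mg/L
C(79) = 0.000 + 0.000 + 0.001 + 0.007 + 0.217 + 0.620 + 66.472 = 67.318 mg/L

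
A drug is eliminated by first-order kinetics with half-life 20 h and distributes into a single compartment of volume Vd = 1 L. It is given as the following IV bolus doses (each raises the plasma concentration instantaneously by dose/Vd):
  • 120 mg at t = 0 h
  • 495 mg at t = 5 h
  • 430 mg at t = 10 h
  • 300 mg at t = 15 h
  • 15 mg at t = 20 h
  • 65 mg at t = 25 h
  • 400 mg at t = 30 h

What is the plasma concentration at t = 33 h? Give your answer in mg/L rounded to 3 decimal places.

999.662 mg/L

k = ln 2 / 20 = 0.03466 per h
Dose 1 (120 mg at t=0 h): 120·exp(−0.03466·33) = 38.237 mg/L
Dose 2 (495 mg at t=5 h): 495·exp(−0.03466·28) = 187.570 mg/L
Dose 3 (430 mg at t=10 h): 430·exp(−0.03466·23) = 193.769 mg/L
Dose 4 (300 mg at t=15 h): 300·exp(−0.03466·18) = 160.766 mg/L
Dose 5 (15 mg at t=20 h): 15·exp(−0.03466·13) = 9.559 mg/L
Dose 6 (65 mg at t=25 h): 65·exp(−0.03466·8) = 49.261 mg/L
Dose 7 (400 mg at t=30 h): 400·exp(−0.03466·3) = 360.500 mg/L
C(33) = 38.237 + 187.570 + 193.769 + 160.766 + 9.559 + 49.261 + 360.500 = 999.662 mg/L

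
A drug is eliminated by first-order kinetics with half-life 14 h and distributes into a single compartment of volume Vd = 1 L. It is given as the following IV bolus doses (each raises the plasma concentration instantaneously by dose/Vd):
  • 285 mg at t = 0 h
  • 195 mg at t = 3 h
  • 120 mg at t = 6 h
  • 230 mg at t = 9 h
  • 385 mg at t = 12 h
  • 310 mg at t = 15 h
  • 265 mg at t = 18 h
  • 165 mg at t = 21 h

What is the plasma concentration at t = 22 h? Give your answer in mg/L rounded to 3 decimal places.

k = ln 2 / 14 = 0.04951 per h
Dose 1 (285 mg at t=0 h): 285·exp(−0.04951·22) = 95.895 mg/L
Dose 2 (195 mg at t=3 h): 195·exp(−0.04951·19) = 76.119 mg/L
Dose 3 (120 mg at t=6 h): 120·exp(−0.04951·16) = 54.343 mg/L
Dose 4 (230 mg at t=9 h): 230·exp(−0.04951·13) = 120.837 mg/L
Dose 5 (385 mg at t=12 h): 385·exp(−0.04951·10) = 234.660 mg/L
Dose 6 (310 mg at t=15 h): 310·exp(−0.04951·7) = 219.203 mg/L
Dose 7 (265 mg at t=18 h): 265·exp(−0.04951·4) = 217.389 mg/L
Dose 8 (165 mg at t=21 h): 165·exp(−0.04951·1) = 157.030 mg/L
C(22) = 95.895 + 76.119 + 54.343 + 120.837 + 234.660 + 219.203 + 217.389 + 157.030 = 1175.477 mg/L

1175.477 mg/L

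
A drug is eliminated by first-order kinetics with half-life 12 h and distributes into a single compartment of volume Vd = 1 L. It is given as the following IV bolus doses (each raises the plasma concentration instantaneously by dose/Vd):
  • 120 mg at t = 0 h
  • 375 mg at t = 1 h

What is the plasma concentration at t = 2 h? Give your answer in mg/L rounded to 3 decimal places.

460.861 mg/L

k = ln 2 / 12 = 0.05776 per h
Dose 1 (120 mg at t=0 h): 120·exp(−0.05776·2) = 106.908 mg/L
Dose 2 (375 mg at t=1 h): 375·exp(−0.05776·1) = 353.953 mg/L
C(2) = 106.908 + 353.953 = 460.861 mg/L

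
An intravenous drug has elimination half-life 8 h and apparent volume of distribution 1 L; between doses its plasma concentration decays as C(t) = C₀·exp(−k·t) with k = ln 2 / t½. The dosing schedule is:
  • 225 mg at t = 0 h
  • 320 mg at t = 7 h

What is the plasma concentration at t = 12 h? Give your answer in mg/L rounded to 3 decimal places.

k = ln 2 / 8 = 0.08664 per h
Dose 1 (225 mg at t=0 h): 225·exp(−0.08664·12) = 79.550 mg/L
Dose 2 (320 mg at t=7 h): 320·exp(−0.08664·5) = 207.494 mg/L
C(12) = 79.550 + 207.494 = 287.044 mg/L

287.044 mg/L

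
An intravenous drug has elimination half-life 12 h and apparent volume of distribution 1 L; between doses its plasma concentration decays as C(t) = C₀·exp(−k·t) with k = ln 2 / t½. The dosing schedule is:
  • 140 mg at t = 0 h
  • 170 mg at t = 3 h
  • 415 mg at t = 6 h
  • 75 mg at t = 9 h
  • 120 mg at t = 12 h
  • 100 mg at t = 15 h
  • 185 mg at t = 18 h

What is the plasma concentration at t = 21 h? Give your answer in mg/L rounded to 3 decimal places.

k = ln 2 / 12 = 0.05776 per h
Dose 1 (140 mg at t=0 h): 140·exp(−0.05776·21) = 41.622 mg/L
Dose 2 (170 mg at t=3 h): 170·exp(−0.05776·18) = 60.104 mg/L
Dose 3 (415 mg at t=6 h): 415·exp(−0.05776·15) = 174.486 mg/L
Dose 4 (75 mg at t=9 h): 75·exp(−0.05776·12) = 37.500 mg/L
Dose 5 (120 mg at t=12 h): 120·exp(−0.05776·9) = 71.352 mg/L
Dose 6 (100 mg at t=15 h): 100·exp(−0.05776·6) = 70.711 mg/L
Dose 7 (185 mg at t=18 h): 185·exp(−0.05776·3) = 155.566 mg/L
C(21) = 41.622 + 60.104 + 174.486 + 37.500 + 71.352 + 70.711 + 155.566 = 611.341 mg/L

611.341 mg/L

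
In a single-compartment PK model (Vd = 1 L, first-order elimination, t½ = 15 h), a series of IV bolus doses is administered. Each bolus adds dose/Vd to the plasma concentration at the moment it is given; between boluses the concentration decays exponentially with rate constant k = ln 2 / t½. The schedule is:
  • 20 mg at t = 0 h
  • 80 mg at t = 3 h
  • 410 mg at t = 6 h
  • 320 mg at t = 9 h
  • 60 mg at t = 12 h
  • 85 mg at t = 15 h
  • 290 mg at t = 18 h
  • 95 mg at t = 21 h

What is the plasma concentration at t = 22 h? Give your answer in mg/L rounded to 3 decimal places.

842.796 mg/L

k = ln 2 / 15 = 0.04621 per h
Dose 1 (20 mg at t=0 h): 20·exp(−0.04621·22) = 7.236 mg/L
Dose 2 (80 mg at t=3 h): 80·exp(−0.04621·19) = 33.250 mg/L
Dose 3 (410 mg at t=6 h): 410·exp(−0.04621·16) = 195.743 mg/L
Dose 4 (320 mg at t=9 h): 320·exp(−0.04621·13) = 175.492 mg/L
Dose 5 (60 mg at t=12 h): 60·exp(−0.04621·10) = 37.798 mg/L
Dose 6 (85 mg at t=15 h): 85·exp(−0.04621·7) = 61.509 mg/L
Dose 7 (290 mg at t=18 h): 290·exp(−0.04621·4) = 241.059 mg/L
Dose 8 (95 mg at t=21 h): 95·exp(−0.04621·1) = 90.710 mg/L
C(22) = 7.236 + 33.250 + 195.743 + 175.492 + 37.798 + 61.509 + 241.059 + 90.710 = 842.796 mg/L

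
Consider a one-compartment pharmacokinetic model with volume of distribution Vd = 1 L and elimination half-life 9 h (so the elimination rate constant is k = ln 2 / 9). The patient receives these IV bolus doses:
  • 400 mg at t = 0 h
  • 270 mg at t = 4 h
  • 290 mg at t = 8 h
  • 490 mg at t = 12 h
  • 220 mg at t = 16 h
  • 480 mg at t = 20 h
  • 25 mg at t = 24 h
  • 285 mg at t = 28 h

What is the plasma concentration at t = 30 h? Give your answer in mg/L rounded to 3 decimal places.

809.032 mg/L

k = ln 2 / 9 = 0.07702 per h
Dose 1 (400 mg at t=0 h): 400·exp(−0.07702·30) = 39.685 mg/L
Dose 2 (270 mg at t=4 h): 270·exp(−0.07702·26) = 36.452 mg/L
Dose 3 (290 mg at t=8 h): 290·exp(−0.07702·22) = 53.278 mg/L
Dose 4 (490 mg at t=12 h): 490·exp(−0.07702·18) = 122.500 mg/L
Dose 5 (220 mg at t=16 h): 220·exp(−0.07702·14) = 74.843 mg/L
Dose 6 (480 mg at t=20 h): 480·exp(−0.07702·10) = 222.210 mg/L
Dose 7 (25 mg at t=24 h): 25·exp(−0.07702·6) = 15.749 mg/L
Dose 8 (285 mg at t=28 h): 285·exp(−0.07702·2) = 244.315 mg/L
C(30) = 39.685 + 36.452 + 53.278 + 122.500 + 74.843 + 222.210 + 15.749 + 244.315 = 809.032 mg/L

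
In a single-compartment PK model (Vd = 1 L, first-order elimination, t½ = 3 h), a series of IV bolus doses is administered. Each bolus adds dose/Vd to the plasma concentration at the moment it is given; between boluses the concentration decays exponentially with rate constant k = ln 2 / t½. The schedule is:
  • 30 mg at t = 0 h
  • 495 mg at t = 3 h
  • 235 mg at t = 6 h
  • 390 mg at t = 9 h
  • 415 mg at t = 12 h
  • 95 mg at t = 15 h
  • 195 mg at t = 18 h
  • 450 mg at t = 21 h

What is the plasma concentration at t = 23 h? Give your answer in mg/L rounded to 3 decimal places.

k = ln 2 / 3 = 0.23105 per h
Dose 1 (30 mg at t=0 h): 30·exp(−0.23105·23) = 0.148 mg/L
Dose 2 (495 mg at t=3 h): 495·exp(−0.23105·20) = 4.872 mg/L
Dose 3 (235 mg at t=6 h): 235·exp(−0.23105·17) = 4.626 mg/L
Dose 4 (390 mg at t=9 h): 390·exp(−0.23105·14) = 15.355 mg/L
Dose 5 (415 mg at t=12 h): 415·exp(−0.23105·11) = 32.679 mg/L
Dose 6 (95 mg at t=15 h): 95·exp(−0.23105·8) = 14.962 mg/L
Dose 7 (195 mg at t=18 h): 195·exp(−0.23105·5) = 61.421 mg/L
Dose 8 (450 mg at t=21 h): 450·exp(−0.23105·2) = 283.482 mg/L
C(23) = 0.148 + 4.872 + 4.626 + 15.355 + 32.679 + 14.962 + 61.421 + 283.482 = 417.546 mg/L

417.546 mg/L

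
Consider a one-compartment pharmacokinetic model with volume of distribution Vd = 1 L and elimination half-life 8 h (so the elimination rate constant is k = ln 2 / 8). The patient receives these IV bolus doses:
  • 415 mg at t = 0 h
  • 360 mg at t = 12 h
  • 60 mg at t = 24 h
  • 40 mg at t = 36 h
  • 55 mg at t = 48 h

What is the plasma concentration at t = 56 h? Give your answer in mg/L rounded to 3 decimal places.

49.518 mg/L

k = ln 2 / 8 = 0.08664 per h
Dose 1 (415 mg at t=0 h): 415·exp(−0.08664·56) = 3.242 mg/L
Dose 2 (360 mg at t=12 h): 360·exp(−0.08664·44) = 7.955 mg/L
Dose 3 (60 mg at t=24 h): 60·exp(−0.08664·32) = 3.750 mg/L
Dose 4 (40 mg at t=36 h): 40·exp(−0.08664·20) = 7.071 mg/L
Dose 5 (55 mg at t=48 h): 55·exp(−0.08664·8) = 27.500 mg/L
C(56) = 3.242 + 7.955 + 3.750 + 7.071 + 27.500 = 49.518 mg/L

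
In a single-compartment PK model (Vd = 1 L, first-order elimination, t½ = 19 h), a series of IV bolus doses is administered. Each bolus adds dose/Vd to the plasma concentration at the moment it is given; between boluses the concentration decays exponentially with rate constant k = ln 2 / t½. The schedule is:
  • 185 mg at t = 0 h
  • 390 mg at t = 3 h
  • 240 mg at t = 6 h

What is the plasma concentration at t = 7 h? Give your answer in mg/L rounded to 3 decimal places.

k = ln 2 / 19 = 0.03648 per h
Dose 1 (185 mg at t=0 h): 185·exp(−0.03648·7) = 143.307 mg/L
Dose 2 (390 mg at t=3 h): 390·exp(−0.03648·4) = 337.047 mg/L
Dose 3 (240 mg at t=6 h): 240·exp(−0.03648·1) = 231.402 mg/L
C(7) = 143.307 + 337.047 + 231.402 = 711.755 mg/L

711.755 mg/L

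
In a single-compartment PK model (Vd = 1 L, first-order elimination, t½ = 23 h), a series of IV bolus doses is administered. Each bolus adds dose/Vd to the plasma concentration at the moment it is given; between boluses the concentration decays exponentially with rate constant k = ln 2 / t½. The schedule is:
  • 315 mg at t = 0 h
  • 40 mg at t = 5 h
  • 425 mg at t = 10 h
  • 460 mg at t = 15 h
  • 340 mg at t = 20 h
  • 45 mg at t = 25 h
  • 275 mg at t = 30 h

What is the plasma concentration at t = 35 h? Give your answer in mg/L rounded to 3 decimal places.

k = ln 2 / 23 = 0.03014 per h
Dose 1 (315 mg at t=0 h): 315·exp(−0.03014·35) = 109.704 mg/L
Dose 2 (40 mg at t=5 h): 40·exp(−0.03014·30) = 16.196 mg/L
Dose 3 (425 mg at t=10 h): 425·exp(−0.03014·25) = 200.070 mg/L
Dose 4 (460 mg at t=15 h): 460·exp(−0.03014·20) = 251.763 mg/L
Dose 5 (340 mg at t=20 h): 340·exp(−0.03014·15) = 216.349 mg/L
Dose 6 (45 mg at t=25 h): 45·exp(−0.03014·10) = 33.291 mg/L
Dose 7 (275 mg at t=30 h): 275·exp(−0.03014·5) = 236.533 mg/L
C(35) = 109.704 + 16.196 + 200.070 + 251.763 + 216.349 + 33.291 + 236.533 = 1063.907 mg/L

1063.907 mg/L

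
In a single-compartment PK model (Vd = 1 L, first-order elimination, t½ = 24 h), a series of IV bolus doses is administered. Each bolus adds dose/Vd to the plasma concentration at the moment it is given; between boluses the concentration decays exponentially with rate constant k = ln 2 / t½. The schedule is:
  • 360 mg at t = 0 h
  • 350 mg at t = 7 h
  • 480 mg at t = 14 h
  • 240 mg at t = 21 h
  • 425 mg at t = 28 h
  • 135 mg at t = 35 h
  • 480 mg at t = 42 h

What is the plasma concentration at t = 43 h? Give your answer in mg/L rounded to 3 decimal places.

1411.653 mg/L

k = ln 2 / 24 = 0.02888 per h
Dose 1 (360 mg at t=0 h): 360·exp(−0.02888·43) = 103.982 mg/L
Dose 2 (350 mg at t=7 h): 350·exp(−0.02888·36) = 123.744 mg/L
Dose 3 (480 mg at t=14 h): 480·exp(−0.02888·29) = 207.729 mg/L
Dose 4 (240 mg at t=21 h): 240·exp(−0.02888·22) = 127.136 mg/L
Dose 5 (425 mg at t=28 h): 425·exp(−0.02888·15) = 275.578 mg/L
Dose 6 (135 mg at t=35 h): 135·exp(−0.02888·8) = 107.150 mg/L
Dose 7 (480 mg at t=42 h): 480·exp(−0.02888·1) = 466.335 mg/L
C(43) = 103.982 + 123.744 + 207.729 + 127.136 + 275.578 + 107.150 + 466.335 = 1411.653 mg/L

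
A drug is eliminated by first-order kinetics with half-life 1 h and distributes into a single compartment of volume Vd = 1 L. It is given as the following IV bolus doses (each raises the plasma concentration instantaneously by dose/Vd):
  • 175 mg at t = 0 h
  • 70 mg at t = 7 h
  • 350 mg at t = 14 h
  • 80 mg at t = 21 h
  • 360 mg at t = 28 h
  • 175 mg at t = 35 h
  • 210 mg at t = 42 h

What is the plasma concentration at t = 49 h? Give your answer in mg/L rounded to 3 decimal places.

k = ln 2 / 1 = 0.69315 per h
Dose 1 (175 mg at t=0 h): 175·exp(−0.69315·49) = 0.000 mg/L
Dose 2 (70 mg at t=7 h): 70·exp(−0.69315·42) = 0.000 mg/L
Dose 3 (350 mg at t=14 h): 350·exp(−0.69315·35) = 0.000 mg/L
Dose 4 (80 mg at t=21 h): 80·exp(−0.69315·28) = 0.000 mg/L
Dose 5 (360 mg at t=28 h): 360·exp(−0.69315·21) = 0.000 mg/L
Dose 6 (175 mg at t=35 h): 175·exp(−0.69315·14) = 0.011 mg/L
Dose 7 (210 mg at t=42 h): 210·exp(−0.69315·7) = 1.641 mg/L
C(49) = 0.000 + 0.000 + 0.000 + 0.000 + 0.000 + 0.011 + 1.641 = 1.651 mg/L

1.651 mg/L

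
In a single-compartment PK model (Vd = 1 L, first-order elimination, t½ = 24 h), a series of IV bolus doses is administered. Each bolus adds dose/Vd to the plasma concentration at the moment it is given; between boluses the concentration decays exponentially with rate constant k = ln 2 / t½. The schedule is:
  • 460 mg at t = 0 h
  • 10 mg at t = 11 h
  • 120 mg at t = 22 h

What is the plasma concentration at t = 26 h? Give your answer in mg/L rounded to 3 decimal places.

k = ln 2 / 24 = 0.02888 per h
Dose 1 (460 mg at t=0 h): 460·exp(−0.02888·26) = 217.091 mg/L
Dose 2 (10 mg at t=11 h): 10·exp(−0.02888·15) = 6.484 mg/L
Dose 3 (120 mg at t=22 h): 120·exp(−0.02888·4) = 106.908 mg/L
C(26) = 217.091 + 6.484 + 106.908 = 330.483 mg/L

330.483 mg/L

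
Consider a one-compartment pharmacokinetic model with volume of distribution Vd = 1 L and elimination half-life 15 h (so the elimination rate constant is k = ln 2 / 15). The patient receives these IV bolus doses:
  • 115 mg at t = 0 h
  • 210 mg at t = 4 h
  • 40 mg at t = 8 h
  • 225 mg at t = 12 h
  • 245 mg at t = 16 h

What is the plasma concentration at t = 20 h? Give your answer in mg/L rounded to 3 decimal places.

527.989 mg/L

k = ln 2 / 15 = 0.04621 per h
Dose 1 (115 mg at t=0 h): 115·exp(−0.04621·20) = 45.638 mg/L
Dose 2 (210 mg at t=4 h): 210·exp(−0.04621·16) = 100.258 mg/L
Dose 3 (40 mg at t=8 h): 40·exp(−0.04621·12) = 22.974 mg/L
Dose 4 (225 mg at t=12 h): 225·exp(−0.04621·8) = 155.465 mg/L
Dose 5 (245 mg at t=16 h): 245·exp(−0.04621·4) = 203.653 mg/L
C(20) = 45.638 + 100.258 + 22.974 + 155.465 + 203.653 = 527.989 mg/L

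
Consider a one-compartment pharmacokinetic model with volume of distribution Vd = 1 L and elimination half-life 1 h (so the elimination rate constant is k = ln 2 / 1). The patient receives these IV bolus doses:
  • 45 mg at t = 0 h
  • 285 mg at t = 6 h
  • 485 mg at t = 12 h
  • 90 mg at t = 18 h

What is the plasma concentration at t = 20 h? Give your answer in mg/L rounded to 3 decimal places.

k = ln 2 / 1 = 0.69315 per h
Dose 1 (45 mg at t=0 h): 45·exp(−0.69315·20) = 0.000 mg/L
Dose 2 (285 mg at t=6 h): 285·exp(−0.69315·14) = 0.017 mg/L
Dose 3 (485 mg at t=12 h): 485·exp(−0.69315·8) = 1.895 mg/L
Dose 4 (90 mg at t=18 h): 90·exp(−0.69315·2) = 22.500 mg/L
C(20) = 0.000 + 0.017 + 1.895 + 22.500 = 24.412 mg/L

24.412 mg/L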